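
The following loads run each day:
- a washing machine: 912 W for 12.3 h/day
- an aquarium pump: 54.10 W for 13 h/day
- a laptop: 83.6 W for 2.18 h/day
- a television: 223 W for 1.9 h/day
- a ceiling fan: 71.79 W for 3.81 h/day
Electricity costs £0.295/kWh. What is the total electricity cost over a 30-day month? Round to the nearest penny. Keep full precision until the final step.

washing machine: 912 W × 12.3 h × 30 d = 336,528 Wh = 336.5 kWh
aquarium pump: 54.10 W × 13 h × 30 d = 21,099 Wh = 21.1 kWh
laptop: 83.6 W × 2.18 h × 30 d = 5,467 Wh = 5.467 kWh
television: 223 W × 1.9 h × 30 d = 12,711 Wh = 12.71 kWh
ceiling fan: 71.79 W × 3.81 h × 30 d = 8,206 Wh = 8.206 kWh
Total energy = 336.5 + 21.1 + 5.467 + 12.71 + 8.206 = 384 kWh
Cost = 384 kWh × £0.295 = £113.28

£113.28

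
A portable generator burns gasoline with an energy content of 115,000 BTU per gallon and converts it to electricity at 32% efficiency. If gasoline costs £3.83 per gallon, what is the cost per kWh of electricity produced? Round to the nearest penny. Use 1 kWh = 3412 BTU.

Electrical output per gallon = 115,000 BTU × 0.32 / 3412 BTU/kWh = 10.79 kWh
Cost per kWh = £3.83 / 10.79 kWh = £0.355

£0.36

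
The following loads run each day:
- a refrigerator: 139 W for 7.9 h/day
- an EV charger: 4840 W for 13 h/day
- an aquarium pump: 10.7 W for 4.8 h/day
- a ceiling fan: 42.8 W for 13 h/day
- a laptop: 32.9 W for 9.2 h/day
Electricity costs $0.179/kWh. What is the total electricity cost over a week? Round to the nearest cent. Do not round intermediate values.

$81.36

refrigerator: 139 W × 7.9 h × 7 d = 7,687 Wh = 7.687 kWh
EV charger: 4840 W × 13 h × 7 d = 440,440 Wh = 440.4 kWh
aquarium pump: 10.7 W × 4.8 h × 7 d = 360 Wh = 0.3595 kWh
ceiling fan: 42.8 W × 13 h × 7 d = 3,895 Wh = 3.895 kWh
laptop: 32.9 W × 9.2 h × 7 d = 2,119 Wh = 2.119 kWh
Total energy = 7.687 + 440.4 + 0.3595 + 3.895 + 2.119 = 454.5 kWh
Cost = 454.5 kWh × $0.179 = $81.36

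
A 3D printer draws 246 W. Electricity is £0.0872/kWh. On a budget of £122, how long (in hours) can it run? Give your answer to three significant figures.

Energy budget = £122 / £0.0872 per kWh = 1,399 kWh = 1,399,083 Wh
Runtime = 1,399,083 Wh / 246 W = 5,687 h

5690 h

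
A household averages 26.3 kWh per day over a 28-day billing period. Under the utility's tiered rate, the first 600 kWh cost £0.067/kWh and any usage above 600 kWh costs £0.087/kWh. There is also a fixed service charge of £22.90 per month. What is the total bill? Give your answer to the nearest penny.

Usage = 26.3 kWh/day × 28 days = 736.4 kWh
First 600 kWh × £0.067 = £40.20
Remaining 136.4 kWh × £0.087 = £11.87
Energy charge = £52.07; + service £22.90 = £74.97

£74.97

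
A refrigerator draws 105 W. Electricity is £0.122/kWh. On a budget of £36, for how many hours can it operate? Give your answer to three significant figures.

2810 h

Energy budget = £36 / £0.122 per kWh = 295.1 kWh = 295,082 Wh
Runtime = 295,082 Wh / 105 W = 2,810 h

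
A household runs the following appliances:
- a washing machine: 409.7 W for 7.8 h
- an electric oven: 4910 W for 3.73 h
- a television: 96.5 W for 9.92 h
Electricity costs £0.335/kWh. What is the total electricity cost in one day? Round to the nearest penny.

£7.53

washing machine: 409.7 W × 7.8 h = 3,196 Wh = 3.196 kWh
electric oven: 4910 W × 3.73 h = 18,314 Wh = 18.31 kWh
television: 96.5 W × 9.92 h = 957 Wh = 0.9573 kWh
Total energy = 3.196 + 18.31 + 0.9573 = 22.47 kWh
Cost = 22.47 kWh × £0.335 = £7.53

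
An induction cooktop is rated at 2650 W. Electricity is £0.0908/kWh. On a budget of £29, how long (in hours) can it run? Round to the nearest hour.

121 h

Energy budget = £29 / £0.0908 per kWh = 319.4 kWh = 319,383 Wh
Runtime = 319,383 Wh / 2650 W = 120.5 h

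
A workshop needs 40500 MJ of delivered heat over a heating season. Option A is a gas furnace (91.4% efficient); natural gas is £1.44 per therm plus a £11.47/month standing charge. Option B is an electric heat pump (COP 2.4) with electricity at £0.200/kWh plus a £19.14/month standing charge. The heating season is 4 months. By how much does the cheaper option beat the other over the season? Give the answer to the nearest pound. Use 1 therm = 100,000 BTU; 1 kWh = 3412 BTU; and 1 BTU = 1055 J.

Heat load = 40500 MJ = 40,500,000,000 J / 1055 = 38,388,626 BTU
Gas: input = 38,388,626 / 0.914 = 42,000,684 BTU = 420 therm → 420 × £1.44 = £604.81; + 4 × £11.47 standing = £650.69
Heat pump: 38,388,626 BTU / 3412 = 11,250 kWh heat; / 2.4 = 4,688 kWh in → × £0.200 = £937.59; + 4 × £19.14 standing = £1,014.15
Difference = |£650.69 − £1,014.15| = £363.46 ≈ £363

£363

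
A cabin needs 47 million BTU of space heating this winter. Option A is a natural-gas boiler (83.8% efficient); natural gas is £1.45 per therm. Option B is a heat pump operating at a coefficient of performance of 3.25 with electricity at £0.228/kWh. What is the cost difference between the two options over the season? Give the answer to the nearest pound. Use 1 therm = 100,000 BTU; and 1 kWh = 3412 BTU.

£153

Heat load = 47 × 10⁶ BTU = 47,000,000 BTU
Gas: input = 47,000,000 / 0.838 = 56,085,919 BTU = 560.9 therm → 560.9 × £1.45 = £813.25
Heat pump: 47,000,000 BTU / 3412 = 13,770 kWh heat; / 3.25 = 4,238 kWh in → × £0.228 = £966.36
Difference = |£813.25 − £966.36| = £153.12 ≈ £153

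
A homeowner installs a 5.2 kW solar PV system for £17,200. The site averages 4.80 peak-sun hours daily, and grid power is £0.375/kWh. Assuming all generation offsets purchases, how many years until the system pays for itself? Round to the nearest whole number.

Daily generation = 5.2 kW × 4.80 h = 24.96 kWh
Annual generation = 24.96 × 365 = 9110.4 kWh
Annual savings = 9110.4 × £0.375 = £3,416.40
Payback = £17,200 / £3,416.40 = 5.03 years

5 years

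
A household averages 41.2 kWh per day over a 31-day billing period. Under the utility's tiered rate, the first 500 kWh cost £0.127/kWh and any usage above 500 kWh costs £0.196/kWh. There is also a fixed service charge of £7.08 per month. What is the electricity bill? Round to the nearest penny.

£222.91

Usage = 41.2 kWh/day × 31 days = 1277.2 kWh
First 500 kWh × £0.127 = £63.50
Remaining 777.2 kWh × £0.196 = £152.33
Energy charge = £215.83; + service £7.08 = £222.91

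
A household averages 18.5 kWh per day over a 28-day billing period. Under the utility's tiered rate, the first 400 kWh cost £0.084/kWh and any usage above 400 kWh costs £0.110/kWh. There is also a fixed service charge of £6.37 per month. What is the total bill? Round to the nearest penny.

£52.95

Usage = 18.5 kWh/day × 28 days = 518 kWh
First 400 kWh × £0.084 = £33.60
Remaining 118 kWh × £0.110 = £12.98
Energy charge = £46.58; + service £6.37 = £52.95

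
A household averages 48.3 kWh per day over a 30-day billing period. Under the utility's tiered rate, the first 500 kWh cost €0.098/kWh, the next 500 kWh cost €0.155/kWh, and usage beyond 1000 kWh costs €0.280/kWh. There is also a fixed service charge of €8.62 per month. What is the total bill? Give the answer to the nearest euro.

€261

Usage = 48.3 kWh/day × 30 days = 1449 kWh
First 500 kWh × €0.098 = €49.00
Next 500 kWh × €0.155 = €77.50
Remaining 449 kWh × €0.280 = €125.72
Energy charge = €252.22; + service €8.62 = €260.84 ≈ €261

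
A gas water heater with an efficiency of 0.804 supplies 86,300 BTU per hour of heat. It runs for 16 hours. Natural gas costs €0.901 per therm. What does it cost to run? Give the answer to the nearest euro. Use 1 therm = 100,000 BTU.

Heat delivered = 86,300 BTU/h × 16 h = 1,380,800 BTU
Gas input = 1,380,800 / 0.804 = 1,717,413 BTU
= 1,717,413 / 100,000 = 17.17 therm
Cost = 17.17 × €0.901/therm = €15.47 ≈ €15

€15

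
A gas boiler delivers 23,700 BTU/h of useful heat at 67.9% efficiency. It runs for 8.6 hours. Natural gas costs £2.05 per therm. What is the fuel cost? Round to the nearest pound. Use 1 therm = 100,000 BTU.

£6

Heat delivered = 23,700 BTU/h × 8.6 h = 203,820 BTU
Gas input = 203,820 / 0.679 = 300,177 BTU
= 300,177 / 100,000 = 3.002 therm
Cost = 3.002 × £2.05/therm = £6.15 ≈ £6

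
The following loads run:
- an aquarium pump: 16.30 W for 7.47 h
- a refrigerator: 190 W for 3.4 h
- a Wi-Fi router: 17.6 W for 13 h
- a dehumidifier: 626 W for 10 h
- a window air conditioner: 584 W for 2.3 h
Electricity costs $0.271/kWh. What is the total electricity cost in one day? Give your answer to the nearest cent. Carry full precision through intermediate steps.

aquarium pump: 16.30 W × 7.47 h = 122 Wh = 0.1218 kWh
refrigerator: 190 W × 3.4 h = 646 Wh = 0.646 kWh
Wi-Fi router: 17.6 W × 13 h = 229 Wh = 0.2288 kWh
dehumidifier: 626 W × 10 h = 6,260 Wh = 6.26 kWh
window air conditioner: 584 W × 2.3 h = 1,343 Wh = 1.343 kWh
Total energy = 0.1218 + 0.646 + 0.2288 + 6.26 + 1.343 = 8.6 kWh
Cost = 8.6 kWh × $0.271 = $2.33

$2.33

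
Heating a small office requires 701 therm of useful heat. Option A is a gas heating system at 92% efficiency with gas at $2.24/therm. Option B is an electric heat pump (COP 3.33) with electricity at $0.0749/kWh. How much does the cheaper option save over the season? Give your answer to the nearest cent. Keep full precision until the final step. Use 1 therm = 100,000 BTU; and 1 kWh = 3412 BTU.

Heat load = 701 therm × 100,000 = 70,100,000 BTU
Gas: input = 70,100,000 / 0.92 = 76,195,652 BTU = 762 therm → 762 × $2.24 = $1,706.78
Heat pump: 70,100,000 BTU / 3412 = 20,550 kWh heat; / 3.33 = 6,170 kWh in → × $0.0749 = $462.11
Difference = |$1,706.78 − $462.11| = $1,244.67

$1244.67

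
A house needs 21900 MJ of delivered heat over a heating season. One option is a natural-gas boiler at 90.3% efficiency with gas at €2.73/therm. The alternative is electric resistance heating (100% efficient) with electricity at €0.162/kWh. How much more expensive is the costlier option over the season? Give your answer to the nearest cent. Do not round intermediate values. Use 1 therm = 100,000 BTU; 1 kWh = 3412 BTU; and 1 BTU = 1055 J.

€358.02

Heat load = 21900 MJ = 21,900,000,000 J / 1055 = 20,758,294 BTU
Gas: input = 20,758,294 / 0.903 = 22,988,144 BTU = 229.9 therm → 229.9 × €2.73 = €627.58
Electric: 20,758,294 BTU / 3412 = 6,084 kWh → × €0.162 = €985.59
Difference = |€627.58 − €985.59| = €358.02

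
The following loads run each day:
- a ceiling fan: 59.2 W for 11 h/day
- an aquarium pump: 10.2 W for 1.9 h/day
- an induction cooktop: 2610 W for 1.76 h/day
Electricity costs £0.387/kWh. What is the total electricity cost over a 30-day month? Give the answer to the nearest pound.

£61

ceiling fan: 59.2 W × 11 h × 30 d = 19,536 Wh = 19.54 kWh
aquarium pump: 10.2 W × 1.9 h × 30 d = 581 Wh = 0.5814 kWh
induction cooktop: 2610 W × 1.76 h × 30 d = 137,808 Wh = 137.8 kWh
Total energy = 19.54 + 0.5814 + 137.8 = 157.9 kWh
Cost = 157.9 kWh × £0.387 = £61.12 ≈ £61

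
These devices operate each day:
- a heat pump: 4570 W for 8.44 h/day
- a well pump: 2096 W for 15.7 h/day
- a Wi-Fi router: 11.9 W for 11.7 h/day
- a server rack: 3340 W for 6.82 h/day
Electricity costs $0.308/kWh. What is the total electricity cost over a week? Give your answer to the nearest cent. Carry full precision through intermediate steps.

heat pump: 4570 W × 8.44 h × 7 d = 269,996 Wh = 270 kWh
well pump: 2096 W × 15.7 h × 7 d = 230,350 Wh = 230.4 kWh
Wi-Fi router: 11.9 W × 11.7 h × 7 d = 975 Wh = 0.9746 kWh
server rack: 3340 W × 6.82 h × 7 d = 159,452 Wh = 159.5 kWh
Total energy = 270 + 230.4 + 0.9746 + 159.5 = 660.8 kWh
Cost = 660.8 kWh × $0.308 = $203.52

$203.52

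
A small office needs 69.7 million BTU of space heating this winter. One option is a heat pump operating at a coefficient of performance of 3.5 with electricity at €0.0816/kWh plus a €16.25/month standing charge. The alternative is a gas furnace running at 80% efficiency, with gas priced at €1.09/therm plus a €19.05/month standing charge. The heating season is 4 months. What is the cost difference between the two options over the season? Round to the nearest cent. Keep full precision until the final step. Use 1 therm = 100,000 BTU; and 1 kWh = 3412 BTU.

€484.60

Heat load = 69.7 × 10⁶ BTU = 69,700,000 BTU
Gas: input = 69,700,000 / 0.80 = 87,125,000 BTU = 871.2 therm → 871.2 × €1.09 = €949.66; + 4 × €19.05 standing = €1,025.86
Heat pump: 69,700,000 BTU / 3412 = 20,430 kWh heat; / 3.5 = 5,837 kWh in → × €0.0816 = €476.26; + 4 × €16.25 standing = €541.26
Difference = |€1,025.86 − €541.26| = €484.60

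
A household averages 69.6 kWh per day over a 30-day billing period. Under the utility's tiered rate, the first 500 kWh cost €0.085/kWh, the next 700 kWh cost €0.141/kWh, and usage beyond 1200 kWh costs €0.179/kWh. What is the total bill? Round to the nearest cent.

€300.15

Usage = 69.6 kWh/day × 30 days = 2088 kWh
First 500 kWh × €0.085 = €42.50
Next 700 kWh × €0.141 = €98.70
Remaining 888 kWh × €0.179 = €158.95
Total = €300.15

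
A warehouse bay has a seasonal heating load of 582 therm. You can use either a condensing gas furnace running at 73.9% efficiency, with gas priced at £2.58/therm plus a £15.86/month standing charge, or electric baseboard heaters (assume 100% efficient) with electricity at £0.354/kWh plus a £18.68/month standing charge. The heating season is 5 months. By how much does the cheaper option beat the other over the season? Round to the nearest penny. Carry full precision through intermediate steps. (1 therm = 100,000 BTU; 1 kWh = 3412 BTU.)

£4020.55

Heat load = 582 therm × 100,000 = 58,200,000 BTU
Gas: input = 58,200,000 / 0.739 = 78,755,074 BTU = 787.6 therm → 787.6 × £2.58 = £2,031.88; + 5 × £15.86 standing = £2,111.18
Electric: 58,200,000 BTU / 3412 = 17,060 kWh → × £0.354 = £6,038.34; + 5 × £18.68 standing = £6,131.74
Difference = |£2,111.18 − £6,131.74| = £4,020.55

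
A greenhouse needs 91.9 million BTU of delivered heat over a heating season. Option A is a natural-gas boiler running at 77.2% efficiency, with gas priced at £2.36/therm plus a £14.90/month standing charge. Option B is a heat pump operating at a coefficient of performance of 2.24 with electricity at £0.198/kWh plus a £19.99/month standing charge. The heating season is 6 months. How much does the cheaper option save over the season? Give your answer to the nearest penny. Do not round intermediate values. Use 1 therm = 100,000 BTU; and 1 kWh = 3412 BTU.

£398.03

Heat load = 91.9 × 10⁶ BTU = 91,900,000 BTU
Gas: input = 91,900,000 / 0.772 = 119,041,451 BTU = 1,190 therm → 1,190 × £2.36 = £2,809.38; + 6 × £14.90 standing = £2,898.78
Heat pump: 91,900,000 BTU / 3412 = 26,930 kWh heat; / 2.24 = 12,020 kWh in → × £0.198 = £2,380.80; + 6 × £19.99 standing = £2,500.74
Difference = |£2,898.78 − £2,500.74| = £398.03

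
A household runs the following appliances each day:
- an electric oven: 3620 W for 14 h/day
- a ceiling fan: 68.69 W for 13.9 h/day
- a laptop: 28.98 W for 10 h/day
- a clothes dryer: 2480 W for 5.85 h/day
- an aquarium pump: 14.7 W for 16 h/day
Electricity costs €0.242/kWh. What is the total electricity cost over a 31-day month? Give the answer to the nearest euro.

€500

electric oven: 3620 W × 14 h × 31 d = 1,571,080 Wh = 1,571 kWh
ceiling fan: 68.69 W × 13.9 h × 31 d = 29,599 Wh = 29.6 kWh
laptop: 28.98 W × 10 h × 31 d = 8,984 Wh = 8.984 kWh
clothes dryer: 2480 W × 5.85 h × 31 d = 449,748 Wh = 449.7 kWh
aquarium pump: 14.7 W × 16 h × 31 d = 7,291 Wh = 7.291 kWh
Total energy = 1,571 + 29.6 + 8.984 + 449.7 + 7.291 = 2,067 kWh
Cost = 2,067 kWh × €0.242 = €500.14 ≈ €500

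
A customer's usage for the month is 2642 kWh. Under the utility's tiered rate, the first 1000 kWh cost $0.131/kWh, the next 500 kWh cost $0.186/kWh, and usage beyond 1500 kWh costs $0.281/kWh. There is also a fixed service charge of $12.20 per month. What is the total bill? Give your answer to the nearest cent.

$557.10

First 1000 kWh × $0.131 = $131.00
Next 500 kWh × $0.186 = $93.00
Remaining 1142 kWh × $0.281 = $320.90
Energy charge = $544.90; + service $12.20 = $557.10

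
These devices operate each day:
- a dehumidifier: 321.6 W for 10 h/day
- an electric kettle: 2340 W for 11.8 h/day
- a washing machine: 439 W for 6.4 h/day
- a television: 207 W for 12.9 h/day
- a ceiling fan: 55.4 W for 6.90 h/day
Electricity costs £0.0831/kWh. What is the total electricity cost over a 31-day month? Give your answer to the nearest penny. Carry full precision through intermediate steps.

£94.52

dehumidifier: 321.6 W × 10 h × 31 d = 99,696 Wh = 99.7 kWh
electric kettle: 2340 W × 11.8 h × 31 d = 855,972 Wh = 856 kWh
washing machine: 439 W × 6.4 h × 31 d = 87,098 Wh = 87.1 kWh
television: 207 W × 12.9 h × 31 d = 82,779 Wh = 82.78 kWh
ceiling fan: 55.4 W × 6.90 h × 31 d = 11,850 Wh = 11.85 kWh
Total energy = 99.7 + 856 + 87.1 + 82.78 + 11.85 = 1,137 kWh
Cost = 1,137 kWh × £0.0831 = £94.52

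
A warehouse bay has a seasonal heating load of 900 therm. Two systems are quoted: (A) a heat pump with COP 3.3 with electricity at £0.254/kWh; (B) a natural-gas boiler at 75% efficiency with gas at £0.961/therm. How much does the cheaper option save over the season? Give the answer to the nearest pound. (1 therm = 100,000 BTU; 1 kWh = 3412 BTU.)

£877

Heat load = 900 therm × 100,000 = 90,000,000 BTU
Gas: input = 90,000,000 / 0.75 = 120,000,000 BTU = 1,200 therm → 1,200 × £0.961 = £1,153.20
Heat pump: 90,000,000 BTU / 3412 = 26,380 kWh heat; / 3.3 = 7,993 kWh in → × £0.254 = £2,030.27
Difference = |£1,153.20 − £2,030.27| = £877.07 ≈ £877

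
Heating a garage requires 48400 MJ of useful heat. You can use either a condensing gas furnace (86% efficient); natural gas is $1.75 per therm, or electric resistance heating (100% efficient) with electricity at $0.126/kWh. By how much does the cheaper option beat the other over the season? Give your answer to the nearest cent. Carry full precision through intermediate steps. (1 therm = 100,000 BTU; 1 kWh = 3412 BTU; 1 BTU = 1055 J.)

$760.62

Heat load = 48400 MJ = 48,400,000,000 J / 1055 = 45,876,777 BTU
Gas: input = 45,876,777 / 0.86 = 53,345,090 BTU = 533.5 therm → 533.5 × $1.75 = $933.54
Electric: 45,876,777 BTU / 3412 = 13,450 kWh → × $0.126 = $1,694.16
Difference = |$933.54 − $1,694.16| = $760.62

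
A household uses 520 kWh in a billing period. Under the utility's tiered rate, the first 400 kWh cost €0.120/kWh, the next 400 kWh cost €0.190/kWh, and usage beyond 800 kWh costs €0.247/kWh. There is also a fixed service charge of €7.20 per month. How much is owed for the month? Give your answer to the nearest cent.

€78.00

First 400 kWh × €0.120 = €48.00
Next 120 kWh × €0.190 = €22.80
Remaining tier: 0 kWh (not reached)
Energy charge = €70.80; + service €7.20 = €78.00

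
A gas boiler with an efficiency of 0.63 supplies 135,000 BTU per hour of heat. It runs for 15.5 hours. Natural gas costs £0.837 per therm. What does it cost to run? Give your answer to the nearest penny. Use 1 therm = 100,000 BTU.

Heat delivered = 135,000 BTU/h × 15.5 h = 2,092,500 BTU
Gas input = 2,092,500 / 0.63 = 3,321,429 BTU
= 3,321,429 / 100,000 = 33.21 therm
Cost = 33.21 × £0.837/therm = £27.80

£27.80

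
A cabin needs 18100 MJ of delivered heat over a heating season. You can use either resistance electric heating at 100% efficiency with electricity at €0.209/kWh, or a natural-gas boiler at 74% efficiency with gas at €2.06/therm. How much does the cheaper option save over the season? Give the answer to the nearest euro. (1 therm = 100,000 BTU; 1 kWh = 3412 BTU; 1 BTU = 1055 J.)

€573

Heat load = 18100 MJ = 18,100,000,000 J / 1055 = 17,156,398 BTU
Gas: input = 17,156,398 / 0.74 = 23,184,322 BTU = 231.8 therm → 231.8 × €2.06 = €477.60
Electric: 17,156,398 BTU / 3412 = 5,028 kWh → × €0.209 = €1,050.90
Difference = |€477.60 − €1,050.90| = €573.31 ≈ €573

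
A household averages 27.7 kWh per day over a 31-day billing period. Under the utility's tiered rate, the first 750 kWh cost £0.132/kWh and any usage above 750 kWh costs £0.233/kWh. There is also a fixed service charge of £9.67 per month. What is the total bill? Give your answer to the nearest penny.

Usage = 27.7 kWh/day × 31 days = 858.7 kWh
First 750 kWh × £0.132 = £99.00
Remaining 108.7 kWh × £0.233 = £25.33
Energy charge = £124.33; + service £9.67 = £134.00

£134.00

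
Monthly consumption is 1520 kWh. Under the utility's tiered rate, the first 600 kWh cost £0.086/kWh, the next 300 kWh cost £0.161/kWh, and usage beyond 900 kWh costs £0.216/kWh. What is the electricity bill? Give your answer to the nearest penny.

£233.82

First 600 kWh × £0.086 = £51.60
Next 300 kWh × £0.161 = £48.30
Remaining 620 kWh × £0.216 = £133.92
Total = £233.82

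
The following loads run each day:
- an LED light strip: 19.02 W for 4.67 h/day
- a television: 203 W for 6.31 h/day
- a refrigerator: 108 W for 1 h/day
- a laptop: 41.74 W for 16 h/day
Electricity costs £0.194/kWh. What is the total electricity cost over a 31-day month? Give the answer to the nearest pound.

LED light strip: 19.02 W × 4.67 h × 31 d = 2,754 Wh = 2.754 kWh
television: 203 W × 6.31 h × 31 d = 39,709 Wh = 39.71 kWh
refrigerator: 108 W × 1 h × 31 d = 3,348 Wh = 3.348 kWh
laptop: 41.74 W × 16 h × 31 d = 20,703 Wh = 20.7 kWh
Total energy = 2.754 + 39.71 + 3.348 + 20.7 = 66.51 kWh
Cost = 66.51 kWh × £0.194 = £12.90 ≈ £13

£13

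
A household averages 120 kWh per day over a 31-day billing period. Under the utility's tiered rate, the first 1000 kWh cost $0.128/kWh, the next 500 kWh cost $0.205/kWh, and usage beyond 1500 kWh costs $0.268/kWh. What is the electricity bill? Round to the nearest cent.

Usage = 120 kWh/day × 31 days = 3720 kWh
First 1000 kWh × $0.128 = $128.00
Next 500 kWh × $0.205 = $102.50
Remaining 2220 kWh × $0.268 = $594.96
Total = $825.46

$825.46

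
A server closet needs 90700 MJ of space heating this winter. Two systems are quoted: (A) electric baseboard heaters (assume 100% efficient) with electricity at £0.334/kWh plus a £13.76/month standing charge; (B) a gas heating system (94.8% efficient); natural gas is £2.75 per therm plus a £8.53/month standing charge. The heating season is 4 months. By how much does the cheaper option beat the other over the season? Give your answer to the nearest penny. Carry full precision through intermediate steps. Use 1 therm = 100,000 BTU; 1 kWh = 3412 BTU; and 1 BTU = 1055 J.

Heat load = 90700 MJ = 90,700,000,000 J / 1055 = 85,971,564 BTU
Gas: input = 85,971,564 / 0.948 = 90,687,304 BTU = 906.9 therm → 906.9 × £2.75 = £2,493.90; + 4 × £8.53 standing = £2,528.02
Electric: 85,971,564 BTU / 3412 = 25,200 kWh → × £0.334 = £8,415.74; + 4 × £13.76 standing = £8,470.78
Difference = |£2,528.02 − £8,470.78| = £5,942.76

£5942.76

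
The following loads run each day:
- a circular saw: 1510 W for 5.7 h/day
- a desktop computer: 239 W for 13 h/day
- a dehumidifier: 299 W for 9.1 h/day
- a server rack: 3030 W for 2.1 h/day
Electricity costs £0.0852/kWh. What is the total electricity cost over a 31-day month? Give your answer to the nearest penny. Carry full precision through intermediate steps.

circular saw: 1510 W × 5.7 h × 31 d = 266,817 Wh = 266.8 kWh
desktop computer: 239 W × 13 h × 31 d = 96,317 Wh = 96.32 kWh
dehumidifier: 299 W × 9.1 h × 31 d = 84,348 Wh = 84.35 kWh
server rack: 3030 W × 2.1 h × 31 d = 197,253 Wh = 197.3 kWh
Total energy = 266.8 + 96.32 + 84.35 + 197.3 = 644.7 kWh
Cost = 644.7 kWh × £0.0852 = £54.93

£54.93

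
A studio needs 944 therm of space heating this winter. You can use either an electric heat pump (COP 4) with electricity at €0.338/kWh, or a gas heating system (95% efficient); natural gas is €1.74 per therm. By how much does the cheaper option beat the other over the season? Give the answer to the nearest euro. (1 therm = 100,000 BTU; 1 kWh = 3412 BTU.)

€609

Heat load = 944 therm × 100,000 = 94,400,000 BTU
Gas: input = 94,400,000 / 0.95 = 99,368,421 BTU = 993.7 therm → 993.7 × €1.74 = €1,729.01
Heat pump: 94,400,000 BTU / 3412 = 27,670 kWh heat; / 4 = 6,917 kWh in → × €0.338 = €2,337.87
Difference = |€1,729.01 − €2,337.87| = €608.86 ≈ €609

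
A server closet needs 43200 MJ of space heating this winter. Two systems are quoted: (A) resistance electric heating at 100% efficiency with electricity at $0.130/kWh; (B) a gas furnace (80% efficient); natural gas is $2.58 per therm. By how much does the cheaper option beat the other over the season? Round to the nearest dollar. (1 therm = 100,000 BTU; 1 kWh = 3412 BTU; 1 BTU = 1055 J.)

Heat load = 43200 MJ = 43,200,000,000 J / 1055 = 40,947,867 BTU
Gas: input = 40,947,867 / 0.80 = 51,184,834 BTU = 511.8 therm → 511.8 × $2.58 = $1,320.57
Electric: 40,947,867 BTU / 3412 = 12,000 kWh → × $0.130 = $1,560.15
Difference = |$1,320.57 − $1,560.15| = $239.58 ≈ $240

$240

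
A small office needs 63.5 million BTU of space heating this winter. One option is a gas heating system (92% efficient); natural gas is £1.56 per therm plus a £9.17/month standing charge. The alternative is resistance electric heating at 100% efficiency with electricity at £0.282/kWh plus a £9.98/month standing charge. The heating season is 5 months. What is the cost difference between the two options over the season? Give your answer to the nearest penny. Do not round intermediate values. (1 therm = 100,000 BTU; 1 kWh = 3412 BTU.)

Heat load = 63.5 × 10⁶ BTU = 63,500,000 BTU
Gas: input = 63,500,000 / 0.92 = 69,021,739 BTU = 690.2 therm → 690.2 × £1.56 = £1,076.74; + 5 × £9.17 standing = £1,122.59
Electric: 63,500,000 BTU / 3412 = 18,610 kWh → × £0.282 = £5,248.24; + 5 × £9.98 standing = £5,298.14
Difference = |£1,122.59 − £5,298.14| = £4,175.55

£4175.55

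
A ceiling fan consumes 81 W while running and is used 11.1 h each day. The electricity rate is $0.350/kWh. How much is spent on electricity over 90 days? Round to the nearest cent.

$28.32

Energy = 81 W × 11.1 h/day × 90 days = 80,919 Wh = 80.92 kWh
Cost = 80.92 kWh × $0.350/kWh = $28.32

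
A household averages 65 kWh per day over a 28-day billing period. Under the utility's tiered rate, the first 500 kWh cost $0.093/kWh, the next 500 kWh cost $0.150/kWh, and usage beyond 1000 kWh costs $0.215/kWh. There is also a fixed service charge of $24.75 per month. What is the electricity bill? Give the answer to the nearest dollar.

Usage = 65 kWh/day × 28 days = 1820 kWh
First 500 kWh × $0.093 = $46.50
Next 500 kWh × $0.150 = $75.00
Remaining 820 kWh × $0.215 = $176.30
Energy charge = $297.80; + service $24.75 = $322.55 ≈ $323

$323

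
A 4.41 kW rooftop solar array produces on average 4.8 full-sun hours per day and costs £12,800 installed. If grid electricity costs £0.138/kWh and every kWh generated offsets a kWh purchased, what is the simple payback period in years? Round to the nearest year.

Daily generation = 4.41 kW × 4.8 h = 21.17 kWh
Annual generation = 21.17 × 365 = 7726.3 kWh
Annual savings = 7726.3 × £0.138 = £1,066.23
Payback = £12,800 / £1,066.23 = 12 years

12 years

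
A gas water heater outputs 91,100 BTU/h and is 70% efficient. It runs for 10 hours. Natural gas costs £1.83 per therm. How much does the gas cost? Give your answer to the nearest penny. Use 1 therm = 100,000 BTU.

Heat delivered = 91,100 BTU/h × 10 h = 911,000 BTU
Gas input = 911,000 / 0.70 = 1,301,429 BTU
= 1,301,429 / 100,000 = 13.01 therm
Cost = 13.01 × £1.83/therm = £23.82

£23.82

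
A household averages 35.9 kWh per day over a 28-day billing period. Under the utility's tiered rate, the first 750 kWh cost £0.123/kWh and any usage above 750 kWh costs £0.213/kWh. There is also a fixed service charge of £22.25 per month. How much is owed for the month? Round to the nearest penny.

Usage = 35.9 kWh/day × 28 days = 1005.2 kWh
First 750 kWh × £0.123 = £92.25
Remaining 255.2 kWh × £0.213 = £54.36
Energy charge = £146.61; + service £22.25 = £168.86

£168.86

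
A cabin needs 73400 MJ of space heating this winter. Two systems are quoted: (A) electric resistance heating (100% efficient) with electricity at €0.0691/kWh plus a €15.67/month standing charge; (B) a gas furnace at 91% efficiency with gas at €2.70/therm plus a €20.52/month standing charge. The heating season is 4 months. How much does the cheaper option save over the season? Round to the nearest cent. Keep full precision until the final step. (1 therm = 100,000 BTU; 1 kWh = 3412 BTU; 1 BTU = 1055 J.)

€674.66

Heat load = 73400 MJ = 73,400,000,000 J / 1055 = 69,573,460 BTU
Gas: input = 69,573,460 / 0.91 = 76,454,351 BTU = 764.5 therm → 764.5 × €2.70 = €2,064.27; + 4 × €20.52 standing = €2,146.35
Electric: 69,573,460 BTU / 3412 = 20,390 kWh → × €0.0691 = €1,409.01; + 4 × €15.67 standing = €1,471.69
Difference = |€2,146.35 − €1,471.69| = €674.66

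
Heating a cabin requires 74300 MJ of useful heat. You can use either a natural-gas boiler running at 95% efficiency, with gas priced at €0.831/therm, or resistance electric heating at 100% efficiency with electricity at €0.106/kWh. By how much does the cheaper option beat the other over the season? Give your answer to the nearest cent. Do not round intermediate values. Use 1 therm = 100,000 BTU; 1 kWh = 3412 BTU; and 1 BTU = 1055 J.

Heat load = 74300 MJ = 74,300,000,000 J / 1055 = 70,426,540 BTU
Gas: input = 70,426,540 / 0.95 = 74,133,200 BTU = 741.3 therm → 741.3 × €0.831 = €616.05
Electric: 70,426,540 BTU / 3412 = 20,640 kWh → × €0.106 = €2,187.93
Difference = |€616.05 − €2,187.93| = €1,571.88

€1571.88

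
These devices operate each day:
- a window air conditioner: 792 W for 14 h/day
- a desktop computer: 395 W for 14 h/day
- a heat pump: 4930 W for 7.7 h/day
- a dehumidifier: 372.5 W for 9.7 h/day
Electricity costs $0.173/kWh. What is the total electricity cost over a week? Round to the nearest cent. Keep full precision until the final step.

window air conditioner: 792 W × 14 h × 7 d = 77,616 Wh = 77.62 kWh
desktop computer: 395 W × 14 h × 7 d = 38,710 Wh = 38.71 kWh
heat pump: 4930 W × 7.7 h × 7 d = 265,727 Wh = 265.7 kWh
dehumidifier: 372.5 W × 9.7 h × 7 d = 25,293 Wh = 25.29 kWh
Total energy = 77.62 + 38.71 + 265.7 + 25.29 = 407.3 kWh
Cost = 407.3 kWh × $0.173 = $70.47

$70.47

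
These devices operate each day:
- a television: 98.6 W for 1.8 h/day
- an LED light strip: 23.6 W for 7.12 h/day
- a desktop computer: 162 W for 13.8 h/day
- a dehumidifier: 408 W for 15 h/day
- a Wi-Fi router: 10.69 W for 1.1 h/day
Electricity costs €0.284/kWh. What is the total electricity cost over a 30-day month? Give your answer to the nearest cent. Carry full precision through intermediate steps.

€74.23

television: 98.6 W × 1.8 h × 30 d = 5,324 Wh = 5.324 kWh
LED light strip: 23.6 W × 7.12 h × 30 d = 5,041 Wh = 5.041 kWh
desktop computer: 162 W × 13.8 h × 30 d = 67,068 Wh = 67.07 kWh
dehumidifier: 408 W × 15 h × 30 d = 183,600 Wh = 183.6 kWh
Wi-Fi router: 10.69 W × 1.1 h × 30 d = 353 Wh = 0.3528 kWh
Total energy = 5.324 + 5.041 + 67.07 + 183.6 + 0.3528 = 261.4 kWh
Cost = 261.4 kWh × €0.284 = €74.23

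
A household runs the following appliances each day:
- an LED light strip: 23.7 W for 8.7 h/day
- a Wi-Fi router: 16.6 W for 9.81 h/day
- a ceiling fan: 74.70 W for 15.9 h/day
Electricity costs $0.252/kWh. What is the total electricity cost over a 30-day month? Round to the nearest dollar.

LED light strip: 23.7 W × 8.7 h × 30 d = 6,186 Wh = 6.186 kWh
Wi-Fi router: 16.6 W × 9.81 h × 30 d = 4,885 Wh = 4.885 kWh
ceiling fan: 74.70 W × 15.9 h × 30 d = 35,632 Wh = 35.63 kWh
Total energy = 6.186 + 4.885 + 35.63 = 46.7 kWh
Cost = 46.7 kWh × $0.252 = $11.77 ≈ $12

$12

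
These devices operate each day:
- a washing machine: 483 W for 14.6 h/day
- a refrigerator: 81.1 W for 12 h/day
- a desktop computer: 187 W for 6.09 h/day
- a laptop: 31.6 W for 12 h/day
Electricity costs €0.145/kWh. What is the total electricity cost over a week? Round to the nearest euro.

washing machine: 483 W × 14.6 h × 7 d = 49,363 Wh = 49.36 kWh
refrigerator: 81.1 W × 12 h × 7 d = 6,812 Wh = 6.812 kWh
desktop computer: 187 W × 6.09 h × 7 d = 7,972 Wh = 7.972 kWh
laptop: 31.6 W × 12 h × 7 d = 2,654 Wh = 2.654 kWh
Total energy = 49.36 + 6.812 + 7.972 + 2.654 = 66.8 kWh
Cost = 66.8 kWh × €0.145 = €9.69 ≈ €10

€10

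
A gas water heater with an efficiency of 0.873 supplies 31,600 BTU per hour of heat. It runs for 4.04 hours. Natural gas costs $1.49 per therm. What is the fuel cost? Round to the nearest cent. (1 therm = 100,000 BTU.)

Heat delivered = 31,600 BTU/h × 4.04 h = 127,664 BTU
Gas input = 127,664 / 0.873 = 146,236 BTU
= 146,236 / 100,000 = 1.462 therm
Cost = 1.462 × $1.49/therm = $2.18

$2.18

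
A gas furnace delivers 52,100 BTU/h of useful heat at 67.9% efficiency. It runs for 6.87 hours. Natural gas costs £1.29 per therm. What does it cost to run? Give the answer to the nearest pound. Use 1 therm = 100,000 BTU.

Heat delivered = 52,100 BTU/h × 6.87 h = 357,927 BTU
Gas input = 357,927 / 0.679 = 527,138 BTU
= 527,138 / 100,000 = 5.271 therm
Cost = 5.271 × £1.29/therm = £6.80 ≈ £7

£7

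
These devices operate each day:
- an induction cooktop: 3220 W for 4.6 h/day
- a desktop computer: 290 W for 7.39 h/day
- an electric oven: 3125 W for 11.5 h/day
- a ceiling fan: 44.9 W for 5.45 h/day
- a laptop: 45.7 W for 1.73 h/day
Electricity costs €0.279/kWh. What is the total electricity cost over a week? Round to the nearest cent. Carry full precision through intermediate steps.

€103.93

induction cooktop: 3220 W × 4.6 h × 7 d = 103,684 Wh = 103.7 kWh
desktop computer: 290 W × 7.39 h × 7 d = 15,002 Wh = 15 kWh
electric oven: 3125 W × 11.5 h × 7 d = 251,562 Wh = 251.6 kWh
ceiling fan: 44.9 W × 5.45 h × 7 d = 1,713 Wh = 1.713 kWh
laptop: 45.7 W × 1.73 h × 7 d = 553 Wh = 0.5534 kWh
Total energy = 103.7 + 15 + 251.6 + 1.713 + 0.5534 = 372.5 kWh
Cost = 372.5 kWh × €0.279 = €103.93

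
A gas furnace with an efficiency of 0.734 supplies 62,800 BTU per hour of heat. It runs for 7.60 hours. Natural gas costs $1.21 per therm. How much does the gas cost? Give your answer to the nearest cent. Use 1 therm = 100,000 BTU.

Heat delivered = 62,800 BTU/h × 7.60 h = 477,280 BTU
Gas input = 477,280 / 0.734 = 650,245 BTU
= 650,245 / 100,000 = 6.502 therm
Cost = 6.502 × $1.21/therm = $7.87

$7.87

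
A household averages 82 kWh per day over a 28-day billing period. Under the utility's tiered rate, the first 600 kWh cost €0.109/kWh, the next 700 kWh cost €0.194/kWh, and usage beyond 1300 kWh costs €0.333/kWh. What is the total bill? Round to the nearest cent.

Usage = 82 kWh/day × 28 days = 2296 kWh
First 600 kWh × €0.109 = €65.40
Next 700 kWh × €0.194 = €135.80
Remaining 996 kWh × €0.333 = €331.67
Total = €532.87

€532.87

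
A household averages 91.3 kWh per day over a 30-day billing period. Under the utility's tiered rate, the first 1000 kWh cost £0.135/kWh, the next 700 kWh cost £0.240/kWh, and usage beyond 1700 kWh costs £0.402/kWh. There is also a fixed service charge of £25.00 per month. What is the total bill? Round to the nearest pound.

Usage = 91.3 kWh/day × 30 days = 2739 kWh
First 1000 kWh × £0.135 = £135.00
Next 700 kWh × £0.240 = £168.00
Remaining 1039 kWh × £0.402 = £417.68
Energy charge = £720.68; + service £25.00 = £745.68 ≈ £746

£746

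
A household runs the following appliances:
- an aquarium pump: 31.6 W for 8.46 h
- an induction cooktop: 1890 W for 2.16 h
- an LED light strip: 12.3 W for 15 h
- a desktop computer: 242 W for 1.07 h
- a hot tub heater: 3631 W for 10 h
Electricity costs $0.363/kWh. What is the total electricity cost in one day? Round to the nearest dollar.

$15

aquarium pump: 31.6 W × 8.46 h = 267 Wh = 0.2673 kWh
induction cooktop: 1890 W × 2.16 h = 4,082 Wh = 4.082 kWh
LED light strip: 12.3 W × 15 h = 184 Wh = 0.1845 kWh
desktop computer: 242 W × 1.07 h = 259 Wh = 0.2589 kWh
hot tub heater: 3631 W × 10 h = 36,310 Wh = 36.31 kWh
Total energy = 0.2673 + 4.082 + 0.1845 + 0.2589 + 36.31 = 41.1 kWh
Cost = 41.1 kWh × $0.363 = $14.92 ≈ $15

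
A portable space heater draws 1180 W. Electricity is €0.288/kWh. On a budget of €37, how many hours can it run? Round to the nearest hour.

109 h

Energy budget = €37 / €0.288 per kWh = 128.5 kWh = 128,472 Wh
Runtime = 128,472 Wh / 1180 W = 108.9 h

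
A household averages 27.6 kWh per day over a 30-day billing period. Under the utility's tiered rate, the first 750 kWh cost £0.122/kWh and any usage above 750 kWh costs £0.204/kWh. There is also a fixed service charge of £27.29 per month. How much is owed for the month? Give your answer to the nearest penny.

£134.70

Usage = 27.6 kWh/day × 30 days = 828 kWh
First 750 kWh × £0.122 = £91.50
Remaining 78 kWh × £0.204 = £15.91
Energy charge = £107.41; + service £27.29 = £134.70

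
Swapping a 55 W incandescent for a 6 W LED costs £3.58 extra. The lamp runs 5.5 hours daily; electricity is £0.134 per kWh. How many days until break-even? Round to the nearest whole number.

Power saved = 55 − 6 = 49 W
Daily energy saved = 49 W × 5.5 h = 269.5 Wh = 0.2695 kWh
Daily savings = 0.2695 × £0.134 = £0.0361
Payback = £3.58 / £0.0361 per day = 99.13 days

99 days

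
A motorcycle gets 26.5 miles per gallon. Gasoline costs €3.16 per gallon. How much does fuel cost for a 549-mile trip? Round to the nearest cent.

€65.47

Fuel = 549 mi / 26.5 mpg = 20.72 gal
Cost = 20.72 gal × €3.16/gal = €65.47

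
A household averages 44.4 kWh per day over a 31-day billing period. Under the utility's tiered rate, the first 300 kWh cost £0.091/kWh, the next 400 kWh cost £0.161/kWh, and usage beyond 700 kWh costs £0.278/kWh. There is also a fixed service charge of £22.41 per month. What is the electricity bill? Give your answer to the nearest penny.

£302.15

Usage = 44.4 kWh/day × 31 days = 1376.4 kWh
First 300 kWh × £0.091 = £27.30
Next 400 kWh × £0.161 = £64.40
Remaining 676.4 kWh × £0.278 = £188.04
Energy charge = £279.74; + service £22.41 = £302.15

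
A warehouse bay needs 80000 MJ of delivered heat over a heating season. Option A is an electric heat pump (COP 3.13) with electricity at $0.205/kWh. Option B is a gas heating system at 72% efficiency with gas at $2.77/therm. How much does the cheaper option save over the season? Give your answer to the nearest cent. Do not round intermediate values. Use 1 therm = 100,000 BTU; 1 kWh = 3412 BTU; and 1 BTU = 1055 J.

$1461.74

Heat load = 80000 MJ = 80,000,000,000 J / 1055 = 75,829,384 BTU
Gas: input = 75,829,384 / 0.72 = 105,318,589 BTU = 1,053 therm → 1,053 × $2.77 = $2,917.32
Heat pump: 75,829,384 BTU / 3412 = 22,220 kWh heat; / 3.13 = 7,100 kWh in → × $0.205 = $1,455.59
Difference = |$2,917.32 − $1,455.59| = $1,461.74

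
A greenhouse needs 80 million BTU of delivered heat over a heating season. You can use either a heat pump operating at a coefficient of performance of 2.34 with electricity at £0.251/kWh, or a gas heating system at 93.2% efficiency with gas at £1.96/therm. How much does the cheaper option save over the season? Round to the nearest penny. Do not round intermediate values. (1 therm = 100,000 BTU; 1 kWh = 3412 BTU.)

Heat load = 80 × 10⁶ BTU = 80,000,000 BTU
Gas: input = 80,000,000 / 0.932 = 85,836,910 BTU = 858.4 therm → 858.4 × £1.96 = £1,682.40
Heat pump: 80,000,000 BTU / 3412 = 23,450 kWh heat; / 2.34 = 10,020 kWh in → × £0.251 = £2,515.00
Difference = |£1,682.40 − £2,515.00| = £832.60

£832.60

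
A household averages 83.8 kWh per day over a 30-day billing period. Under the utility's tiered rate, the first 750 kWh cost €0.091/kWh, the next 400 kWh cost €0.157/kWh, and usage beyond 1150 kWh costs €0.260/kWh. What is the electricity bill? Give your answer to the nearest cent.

€485.69

Usage = 83.8 kWh/day × 30 days = 2514 kWh
First 750 kWh × €0.091 = €68.25
Next 400 kWh × €0.157 = €62.80
Remaining 1364 kWh × €0.260 = €354.64
Total = €485.69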